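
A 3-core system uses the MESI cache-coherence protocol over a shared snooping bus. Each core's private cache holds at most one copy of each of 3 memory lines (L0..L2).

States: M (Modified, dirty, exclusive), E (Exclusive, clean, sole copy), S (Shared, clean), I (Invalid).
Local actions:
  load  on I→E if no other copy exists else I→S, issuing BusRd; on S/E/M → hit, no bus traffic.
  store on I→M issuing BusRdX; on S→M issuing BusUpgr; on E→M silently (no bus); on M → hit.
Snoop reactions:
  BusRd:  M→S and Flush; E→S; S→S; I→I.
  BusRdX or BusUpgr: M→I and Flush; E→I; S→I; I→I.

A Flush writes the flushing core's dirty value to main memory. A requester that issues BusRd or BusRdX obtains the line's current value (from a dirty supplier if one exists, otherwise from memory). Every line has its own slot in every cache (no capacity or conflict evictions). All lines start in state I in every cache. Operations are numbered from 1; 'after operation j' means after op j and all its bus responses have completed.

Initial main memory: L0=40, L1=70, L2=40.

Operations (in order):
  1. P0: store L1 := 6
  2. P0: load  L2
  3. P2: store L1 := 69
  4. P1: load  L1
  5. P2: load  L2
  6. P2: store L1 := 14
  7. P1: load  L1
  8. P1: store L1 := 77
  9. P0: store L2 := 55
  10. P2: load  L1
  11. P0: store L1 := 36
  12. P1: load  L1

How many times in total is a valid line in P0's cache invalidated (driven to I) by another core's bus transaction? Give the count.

invalidations = 1

  op1 P0: store L1 := 6 → M/I/I on L1; bus BusRdX; mem=70
  op2 P0: load  L2 → E/I/I on L2; bus BusRd; mem=40
  op3 P2: store L1 := 69 → I/I/M on L1; bus BusRdX Flush; mem=6
  op4 P1: load  L1 → I/S/S on L1; bus BusRd Flush; mem=69
  op5 P2: load  L2 → S/I/S on L2; bus BusRd; mem=40
  op6 P2: store L1 := 14 → I/I/M on L1; bus BusUpgr; mem=69
  op7 P1: load  L1 → I/S/S on L1; bus BusRd Flush; mem=14
  op8 P1: store L1 := 77 → I/M/I on L1; bus BusUpgr; mem=14
  op9 P0: store L2 := 55 → M/I/I on L2; bus BusUpgr; mem=40
  op10 P2: load  L1 → I/S/S on L1; bus BusRd Flush; mem=77
  op11 P0: store L1 := 36 → M/I/I on L1; bus BusRdX; mem=77
  op12 P1: load  L1 → S/S/I on L1; bus BusRd Flush; mem=36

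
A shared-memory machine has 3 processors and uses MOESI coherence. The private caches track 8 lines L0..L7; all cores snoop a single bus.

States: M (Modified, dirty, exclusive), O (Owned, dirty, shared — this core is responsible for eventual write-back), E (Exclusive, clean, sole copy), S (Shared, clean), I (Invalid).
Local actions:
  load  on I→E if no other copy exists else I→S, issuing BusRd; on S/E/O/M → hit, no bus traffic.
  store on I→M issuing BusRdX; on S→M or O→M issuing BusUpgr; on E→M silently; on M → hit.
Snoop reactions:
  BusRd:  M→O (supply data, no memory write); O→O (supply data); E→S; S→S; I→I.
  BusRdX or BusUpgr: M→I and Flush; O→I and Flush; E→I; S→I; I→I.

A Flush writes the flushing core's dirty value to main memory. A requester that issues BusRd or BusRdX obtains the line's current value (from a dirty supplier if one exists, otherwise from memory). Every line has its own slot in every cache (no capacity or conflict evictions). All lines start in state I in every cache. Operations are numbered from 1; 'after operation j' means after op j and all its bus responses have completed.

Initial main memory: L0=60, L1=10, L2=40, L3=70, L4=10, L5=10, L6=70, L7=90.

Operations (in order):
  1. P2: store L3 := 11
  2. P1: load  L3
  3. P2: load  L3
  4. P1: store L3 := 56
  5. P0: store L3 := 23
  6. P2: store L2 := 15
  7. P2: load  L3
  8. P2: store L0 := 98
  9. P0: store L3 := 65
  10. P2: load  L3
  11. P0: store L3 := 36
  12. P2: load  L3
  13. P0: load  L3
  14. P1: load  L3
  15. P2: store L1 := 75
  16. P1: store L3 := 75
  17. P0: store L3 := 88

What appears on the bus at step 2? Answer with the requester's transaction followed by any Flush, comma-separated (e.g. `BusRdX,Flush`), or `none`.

bus = BusRd

  op1 P2: store L3 := 11 → I/I/M on L3; bus BusRdX; mem=70
  op2 P1: load  L3 → I/S/O on L3; bus BusRd; mem=70
  op3 P2: load  L3 → I/S/O on L3; bus (none); mem=70
  op4 P1: store L3 := 56 → I/M/I on L3; bus BusUpgr Flush; mem=11
  op5 P0: store L3 := 23 → M/I/I on L3; bus BusRdX Flush; mem=56
  op6 P2: store L2 := 15 → I/I/M on L2; bus BusRdX; mem=40
  op7 P2: load  L3 → O/I/S on L3; bus BusRd; mem=56
  op8 P2: store L0 := 98 → I/I/M on L0; bus BusRdX; mem=60
  op9 P0: store L3 := 65 → M/I/I on L3; bus BusUpgr; mem=56
  op10 P2: load  L3 → O/I/S on L3; bus BusRd; mem=56
  op11 P0: store L3 := 36 → M/I/I on L3; bus BusUpgr; mem=56
  op12 P2: load  L3 → O/I/S on L3; bus BusRd; mem=56
  op13 P0: load  L3 → O/I/S on L3; bus (none); mem=56
  op14 P1: load  L3 → O/S/S on L3; bus BusRd; mem=56
  op15 P2: store L1 := 75 → I/I/M on L1; bus BusRdX; mem=10
  op16 P1: store L3 := 75 → I/M/I on L3; bus BusUpgr Flush; mem=36
  op17 P0: store L3 := 88 → M/I/I on L3; bus BusRdX Flush; mem=75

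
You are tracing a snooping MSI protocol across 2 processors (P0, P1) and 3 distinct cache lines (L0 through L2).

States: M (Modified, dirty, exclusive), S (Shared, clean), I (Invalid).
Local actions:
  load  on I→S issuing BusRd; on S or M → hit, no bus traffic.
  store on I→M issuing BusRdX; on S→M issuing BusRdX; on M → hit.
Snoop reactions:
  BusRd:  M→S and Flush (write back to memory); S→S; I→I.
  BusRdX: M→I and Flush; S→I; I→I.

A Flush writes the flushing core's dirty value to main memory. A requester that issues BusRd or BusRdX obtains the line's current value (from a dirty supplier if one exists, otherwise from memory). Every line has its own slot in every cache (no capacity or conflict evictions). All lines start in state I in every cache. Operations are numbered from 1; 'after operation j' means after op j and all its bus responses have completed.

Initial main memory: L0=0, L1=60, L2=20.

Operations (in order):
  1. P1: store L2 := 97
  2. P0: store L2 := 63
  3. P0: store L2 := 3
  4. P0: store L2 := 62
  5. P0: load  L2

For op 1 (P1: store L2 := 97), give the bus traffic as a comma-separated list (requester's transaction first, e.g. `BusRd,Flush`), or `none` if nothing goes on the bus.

1. P1: store L2 := 97  bus=[BusRdX]  L2: P0=I P1=M  mem[L2]=20
2. P0: store L2 := 63  bus=[BusRdX,Flush]  L2: P0=M P1=I  mem[L2]=97
3. P0: store L2 := 3  bus=[-]  L2: P0=M P1=I  mem[L2]=97
4. P0: store L2 := 62  bus=[-]  L2: P0=M P1=I  mem[L2]=97
5. P0: load  L2  bus=[-]  L2: P0=M P1=I  mem[L2]=97

bus = BusRdX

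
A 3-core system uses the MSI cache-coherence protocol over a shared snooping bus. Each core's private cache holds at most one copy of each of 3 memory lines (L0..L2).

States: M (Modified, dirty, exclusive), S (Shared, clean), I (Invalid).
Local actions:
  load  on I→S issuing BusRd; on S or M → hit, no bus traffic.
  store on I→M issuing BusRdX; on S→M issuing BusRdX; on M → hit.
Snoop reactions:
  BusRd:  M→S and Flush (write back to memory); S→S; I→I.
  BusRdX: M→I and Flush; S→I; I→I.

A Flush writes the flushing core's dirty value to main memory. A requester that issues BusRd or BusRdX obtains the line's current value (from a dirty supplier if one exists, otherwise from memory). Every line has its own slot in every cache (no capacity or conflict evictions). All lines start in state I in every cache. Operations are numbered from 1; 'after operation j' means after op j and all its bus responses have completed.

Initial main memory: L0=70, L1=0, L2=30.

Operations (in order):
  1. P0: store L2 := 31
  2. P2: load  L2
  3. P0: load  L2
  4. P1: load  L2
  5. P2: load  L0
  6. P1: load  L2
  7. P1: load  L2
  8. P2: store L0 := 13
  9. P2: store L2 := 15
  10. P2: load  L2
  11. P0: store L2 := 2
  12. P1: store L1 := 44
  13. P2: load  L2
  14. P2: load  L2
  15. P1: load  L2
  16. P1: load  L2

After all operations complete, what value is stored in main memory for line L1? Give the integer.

memory[L1] = 0

1. P0: store L2 := 31  bus=[BusRdX]  L2: P0=M P1=I P2=I  mem[L2]=30
2. P2: load  L2  bus=[BusRd,Flush]  L2: P0=S P1=I P2=S  mem[L2]=31
3. P0: load  L2  bus=[-]  L2: P0=S P1=I P2=S  mem[L2]=31
4. P1: load  L2  bus=[BusRd]  L2: P0=S P1=S P2=S  mem[L2]=31
5. P2: load  L0  bus=[BusRd]  L0: P0=I P1=I P2=S  mem[L0]=70
6. P1: load  L2  bus=[-]  L2: P0=S P1=S P2=S  mem[L2]=31
7. P1: load  L2  bus=[-]  L2: P0=S P1=S P2=S  mem[L2]=31
8. P2: store L0 := 13  bus=[BusRdX]  L0: P0=I P1=I P2=M  mem[L0]=70
9. P2: store L2 := 15  bus=[BusRdX]  L2: P0=I P1=I P2=M  mem[L2]=31
10. P2: load  L2  bus=[-]  L2: P0=I P1=I P2=M  mem[L2]=31
11. P0: store L2 := 2  bus=[BusRdX,Flush]  L2: P0=M P1=I P2=I  mem[L2]=15
12. P1: store L1 := 44  bus=[BusRdX]  L1: P0=I P1=M P2=I  mem[L1]=0
13. P2: load  L2  bus=[BusRd,Flush]  L2: P0=S P1=I P2=S  mem[L2]=2
14. P2: load  L2  bus=[-]  L2: P0=S P1=I P2=S  mem[L2]=2
15. P1: load  L2  bus=[BusRd]  L2: P0=S P1=S P2=S  mem[L2]=2
16. P1: load  L2  bus=[-]  L2: P0=S P1=S P2=S  mem[L2]=2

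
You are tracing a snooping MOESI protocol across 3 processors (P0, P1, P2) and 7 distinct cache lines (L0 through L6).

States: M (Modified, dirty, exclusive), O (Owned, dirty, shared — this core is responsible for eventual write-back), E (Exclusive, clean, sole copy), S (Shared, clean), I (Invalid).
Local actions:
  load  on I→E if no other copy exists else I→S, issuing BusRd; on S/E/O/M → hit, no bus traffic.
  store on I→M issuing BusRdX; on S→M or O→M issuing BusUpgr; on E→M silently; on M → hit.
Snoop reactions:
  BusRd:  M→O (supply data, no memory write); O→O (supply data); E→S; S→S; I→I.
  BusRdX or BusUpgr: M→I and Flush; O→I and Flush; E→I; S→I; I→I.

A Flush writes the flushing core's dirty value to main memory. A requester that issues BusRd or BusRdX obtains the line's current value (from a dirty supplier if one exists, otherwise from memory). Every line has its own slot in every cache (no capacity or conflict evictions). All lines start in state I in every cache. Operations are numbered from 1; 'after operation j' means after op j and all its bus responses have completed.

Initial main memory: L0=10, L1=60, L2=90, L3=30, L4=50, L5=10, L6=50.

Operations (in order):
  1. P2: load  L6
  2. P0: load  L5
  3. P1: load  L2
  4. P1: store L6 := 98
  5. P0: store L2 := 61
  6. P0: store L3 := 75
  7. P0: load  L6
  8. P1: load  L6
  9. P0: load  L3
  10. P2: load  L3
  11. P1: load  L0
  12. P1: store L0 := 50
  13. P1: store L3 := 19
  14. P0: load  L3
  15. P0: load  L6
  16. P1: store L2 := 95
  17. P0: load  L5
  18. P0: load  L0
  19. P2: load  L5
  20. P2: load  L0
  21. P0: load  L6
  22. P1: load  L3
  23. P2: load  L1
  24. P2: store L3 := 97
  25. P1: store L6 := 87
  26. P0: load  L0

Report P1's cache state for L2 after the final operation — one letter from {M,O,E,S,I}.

state = M

[1] P2: load  L6 | P0:I, P1:I, P2:E(50) | bus: BusRd
[2] P0: load  L5 | P0:E(10), P1:I, P2:I | bus: BusRd
[3] P1: load  L2 | P0:I, P1:E(90), P2:I | bus: BusRd
[4] P1: store L6 := 98 | P0:I, P1:M(98), P2:I | bus: BusRdX
[5] P0: store L2 := 61 | P0:M(61), P1:I, P2:I | bus: BusRdX
[6] P0: store L3 := 75 | P0:M(75), P1:I, P2:I | bus: BusRdX
[7] P0: load  L6 | P0:S(98), P1:O(98), P2:I | bus: BusRd
[8] P1: load  L6 | P0:S(98), P1:O(98), P2:I | bus: none
[9] P0: load  L3 | P0:M(75), P1:I, P2:I | bus: none
[10] P2: load  L3 | P0:O(75), P1:I, P2:S(75) | bus: BusRd
[11] P1: load  L0 | P0:I, P1:E(10), P2:I | bus: BusRd
[12] P1: store L0 := 50 | P0:I, P1:M(50), P2:I | bus: none
[13] P1: store L3 := 19 | P0:I, P1:M(19), P2:I | bus: BusRdX,Flush
[14] P0: load  L3 | P0:S(19), P1:O(19), P2:I | bus: BusRd
[15] P0: load  L6 | P0:S(98), P1:O(98), P2:I | bus: none
[16] P1: store L2 := 95 | P0:I, P1:M(95), P2:I | bus: BusRdX,Flush
[17] P0: load  L5 | P0:E(10), P1:I, P2:I | bus: none
[18] P0: load  L0 | P0:S(50), P1:O(50), P2:I | bus: BusRd
[19] P2: load  L5 | P0:S(10), P1:I, P2:S(10) | bus: BusRd
[20] P2: load  L0 | P0:S(50), P1:O(50), P2:S(50) | bus: BusRd
[21] P0: load  L6 | P0:S(98), P1:O(98), P2:I | bus: none
[22] P1: load  L3 | P0:S(19), P1:O(19), P2:I | bus: none
[23] P2: load  L1 | P0:I, P1:I, P2:E(60) | bus: BusRd
[24] P2: store L3 := 97 | P0:I, P1:I, P2:M(97) | bus: BusRdX,Flush
[25] P1: store L6 := 87 | P0:I, P1:M(87), P2:I | bus: BusUpgr
[26] P0: load  L0 | P0:S(50), P1:O(50), P2:S(50) | bus: none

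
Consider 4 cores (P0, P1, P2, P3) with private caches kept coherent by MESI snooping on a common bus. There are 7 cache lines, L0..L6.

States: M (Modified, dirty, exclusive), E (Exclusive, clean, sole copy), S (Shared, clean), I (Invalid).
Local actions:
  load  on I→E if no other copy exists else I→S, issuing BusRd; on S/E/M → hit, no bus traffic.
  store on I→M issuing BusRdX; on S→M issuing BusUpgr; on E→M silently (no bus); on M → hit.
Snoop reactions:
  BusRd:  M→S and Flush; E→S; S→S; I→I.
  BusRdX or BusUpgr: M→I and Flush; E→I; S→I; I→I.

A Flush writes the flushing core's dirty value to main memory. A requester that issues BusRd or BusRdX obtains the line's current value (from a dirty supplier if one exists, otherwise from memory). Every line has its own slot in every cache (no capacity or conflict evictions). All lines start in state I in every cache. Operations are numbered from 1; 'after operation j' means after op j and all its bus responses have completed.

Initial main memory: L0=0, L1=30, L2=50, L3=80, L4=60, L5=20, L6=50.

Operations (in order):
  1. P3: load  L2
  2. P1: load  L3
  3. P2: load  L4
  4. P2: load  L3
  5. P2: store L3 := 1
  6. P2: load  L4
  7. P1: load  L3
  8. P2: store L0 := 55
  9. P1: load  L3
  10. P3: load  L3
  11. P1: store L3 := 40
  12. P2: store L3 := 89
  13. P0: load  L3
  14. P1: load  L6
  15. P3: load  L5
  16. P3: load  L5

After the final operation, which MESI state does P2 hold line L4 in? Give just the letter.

[1] P3: load  L2 | P0:I, P1:I, P2:I, P3:E(50) | bus: BusRd
[2] P1: load  L3 | P0:I, P1:E(80), P2:I, P3:I | bus: BusRd
[3] P2: load  L4 | P0:I, P1:I, P2:E(60), P3:I | bus: BusRd
[4] P2: load  L3 | P0:I, P1:S(80), P2:S(80), P3:I | bus: BusRd
[5] P2: store L3 := 1 | P0:I, P1:I, P2:M(1), P3:I | bus: BusUpgr
[6] P2: load  L4 | P0:I, P1:I, P2:E(60), P3:I | bus: none
[7] P1: load  L3 | P0:I, P1:S(1), P2:S(1), P3:I | bus: BusRd,Flush
[8] P2: store L0 := 55 | P0:I, P1:I, P2:M(55), P3:I | bus: BusRdX
[9] P1: load  L3 | P0:I, P1:S(1), P2:S(1), P3:I | bus: none
[10] P3: load  L3 | P0:I, P1:S(1), P2:S(1), P3:S(1) | bus: BusRd
[11] P1: store L3 := 40 | P0:I, P1:M(40), P2:I, P3:I | bus: BusUpgr
[12] P2: store L3 := 89 | P0:I, P1:I, P2:M(89), P3:I | bus: BusRdX,Flush
[13] P0: load  L3 | P0:S(89), P1:I, P2:S(89), P3:I | bus: BusRd,Flush
[14] P1: load  L6 | P0:I, P1:E(50), P2:I, P3:I | bus: BusRd
[15] P3: load  L5 | P0:I, P1:I, P2:I, P3:E(20) | bus: BusRd
[16] P3: load  L5 | P0:I, P1:I, P2:I, P3:E(20) | bus: none

state = E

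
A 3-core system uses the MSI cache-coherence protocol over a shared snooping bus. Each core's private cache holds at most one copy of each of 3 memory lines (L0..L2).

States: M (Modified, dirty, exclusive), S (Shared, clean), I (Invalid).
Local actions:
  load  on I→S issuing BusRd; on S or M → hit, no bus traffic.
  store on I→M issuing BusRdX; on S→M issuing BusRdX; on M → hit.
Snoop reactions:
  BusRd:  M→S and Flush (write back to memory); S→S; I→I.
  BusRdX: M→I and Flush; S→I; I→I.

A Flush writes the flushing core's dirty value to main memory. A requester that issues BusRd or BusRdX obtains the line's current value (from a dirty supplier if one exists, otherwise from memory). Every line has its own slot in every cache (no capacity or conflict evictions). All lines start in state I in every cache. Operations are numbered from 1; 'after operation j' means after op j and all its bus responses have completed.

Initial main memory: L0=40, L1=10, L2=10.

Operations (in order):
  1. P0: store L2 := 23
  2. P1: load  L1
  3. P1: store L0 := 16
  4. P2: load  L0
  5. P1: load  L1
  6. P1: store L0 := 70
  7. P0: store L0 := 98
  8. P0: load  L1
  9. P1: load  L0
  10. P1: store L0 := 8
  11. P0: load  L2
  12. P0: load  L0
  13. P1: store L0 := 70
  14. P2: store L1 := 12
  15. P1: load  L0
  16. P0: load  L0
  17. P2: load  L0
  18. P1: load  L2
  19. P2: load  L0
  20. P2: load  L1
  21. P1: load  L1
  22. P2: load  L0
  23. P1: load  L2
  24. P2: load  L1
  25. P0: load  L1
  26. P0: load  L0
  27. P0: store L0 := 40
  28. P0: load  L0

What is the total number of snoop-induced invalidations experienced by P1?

1. P0: store L2 := 23  bus=[BusRdX]  L2: P0=M P1=I P2=I  mem[L2]=10
2. P1: load  L1  bus=[BusRd]  L1: P0=I P1=S P2=I  mem[L1]=10
3. P1: store L0 := 16  bus=[BusRdX]  L0: P0=I P1=M P2=I  mem[L0]=40
4. P2: load  L0  bus=[BusRd,Flush]  L0: P0=I P1=S P2=S  mem[L0]=16
5. P1: load  L1  bus=[-]  L1: P0=I P1=S P2=I  mem[L1]=10
6. P1: store L0 := 70  bus=[BusRdX]  L0: P0=I P1=M P2=I  mem[L0]=16
7. P0: store L0 := 98  bus=[BusRdX,Flush]  L0: P0=M P1=I P2=I  mem[L0]=70
8. P0: load  L1  bus=[BusRd]  L1: P0=S P1=S P2=I  mem[L1]=10
9. P1: load  L0  bus=[BusRd,Flush]  L0: P0=S P1=S P2=I  mem[L0]=98
10. P1: store L0 := 8  bus=[BusRdX]  L0: P0=I P1=M P2=I  mem[L0]=98
11. P0: load  L2  bus=[-]  L2: P0=M P1=I P2=I  mem[L2]=10
12. P0: load  L0  bus=[BusRd,Flush]  L0: P0=S P1=S P2=I  mem[L0]=8
13. P1: store L0 := 70  bus=[BusRdX]  L0: P0=I P1=M P2=I  mem[L0]=8
14. P2: store L1 := 12  bus=[BusRdX]  L1: P0=I P1=I P2=M  mem[L1]=10
15. P1: load  L0  bus=[-]  L0: P0=I P1=M P2=I  mem[L0]=8
16. P0: load  L0  bus=[BusRd,Flush]  L0: P0=S P1=S P2=I  mem[L0]=70
17. P2: load  L0  bus=[BusRd]  L0: P0=S P1=S P2=S  mem[L0]=70
18. P1: load  L2  bus=[BusRd,Flush]  L2: P0=S P1=S P2=I  mem[L2]=23
19. P2: load  L0  bus=[-]  L0: P0=S P1=S P2=S  mem[L0]=70
20. P2: load  L1  bus=[-]  L1: P0=I P1=I P2=M  mem[L1]=10
21. P1: load  L1  bus=[BusRd,Flush]  L1: P0=I P1=S P2=S  mem[L1]=12
22. P2: load  L0  bus=[-]  L0: P0=S P1=S P2=S  mem[L0]=70
23. P1: load  L2  bus=[-]  L2: P0=S P1=S P2=I  mem[L2]=23
24. P2: load  L1  bus=[-]  L1: P0=I P1=S P2=S  mem[L1]=12
25. P0: load  L1  bus=[BusRd]  L1: P0=S P1=S P2=S  mem[L1]=12
26. P0: load  L0  bus=[-]  L0: P0=S P1=S P2=S  mem[L0]=70
27. P0: store L0 := 40  bus=[BusRdX]  L0: P0=M P1=I P2=I  mem[L0]=70
28. P0: load  L0  bus=[-]  L0: P0=M P1=I P2=I  mem[L0]=70

invalidations = 3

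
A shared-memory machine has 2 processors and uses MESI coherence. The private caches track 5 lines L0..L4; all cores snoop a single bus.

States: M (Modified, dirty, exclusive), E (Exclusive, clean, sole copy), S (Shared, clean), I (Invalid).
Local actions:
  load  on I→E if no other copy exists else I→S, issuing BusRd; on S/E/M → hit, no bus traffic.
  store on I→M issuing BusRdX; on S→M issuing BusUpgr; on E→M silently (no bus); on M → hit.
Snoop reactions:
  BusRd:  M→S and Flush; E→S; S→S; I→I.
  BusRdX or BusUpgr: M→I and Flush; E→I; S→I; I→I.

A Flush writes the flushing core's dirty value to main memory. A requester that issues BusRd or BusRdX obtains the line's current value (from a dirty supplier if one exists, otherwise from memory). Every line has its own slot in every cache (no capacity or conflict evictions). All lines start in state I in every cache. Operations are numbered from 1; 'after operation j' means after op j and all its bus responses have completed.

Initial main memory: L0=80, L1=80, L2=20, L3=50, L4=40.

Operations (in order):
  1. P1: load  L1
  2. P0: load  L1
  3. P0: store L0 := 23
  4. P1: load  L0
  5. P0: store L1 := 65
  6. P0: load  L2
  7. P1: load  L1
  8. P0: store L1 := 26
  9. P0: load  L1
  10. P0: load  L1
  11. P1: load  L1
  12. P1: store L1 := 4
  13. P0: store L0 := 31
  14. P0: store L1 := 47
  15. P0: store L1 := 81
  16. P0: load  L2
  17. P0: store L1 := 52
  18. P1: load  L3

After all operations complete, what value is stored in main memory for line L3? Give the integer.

memory[L3] = 50

step 1: P1: load  L1  ⟶  IE  (L1)  txn=BusRd  M[L1]=80
step 2: P0: load  L1  ⟶  SS  (L1)  txn=BusRd  M[L1]=80
step 3: P0: store L0 := 23  ⟶  MI  (L0)  txn=BusRdX  M[L0]=80
step 4: P1: load  L0  ⟶  SS  (L0)  txn=BusRd+Flush  M[L0]=23
step 5: P0: store L1 := 65  ⟶  MI  (L1)  txn=BusUpgr  M[L1]=80
step 6: P0: load  L2  ⟶  EI  (L2)  txn=BusRd  M[L2]=20
step 7: P1: load  L1  ⟶  SS  (L1)  txn=BusRd+Flush  M[L1]=65
step 8: P0: store L1 := 26  ⟶  MI  (L1)  txn=BusUpgr  M[L1]=65
step 9: P0: load  L1  ⟶  MI  (L1)  txn=∅  M[L1]=65
step 10: P0: load  L1  ⟶  MI  (L1)  txn=∅  M[L1]=65
step 11: P1: load  L1  ⟶  SS  (L1)  txn=BusRd+Flush  M[L1]=26
step 12: P1: store L1 := 4  ⟶  IM  (L1)  txn=BusUpgr  M[L1]=26
step 13: P0: store L0 := 31  ⟶  MI  (L0)  txn=BusUpgr  M[L0]=23
step 14: P0: store L1 := 47  ⟶  MI  (L1)  txn=BusRdX+Flush  M[L1]=4
step 15: P0: store L1 := 81  ⟶  MI  (L1)  txn=∅  M[L1]=4
step 16: P0: load  L2  ⟶  EI  (L2)  txn=∅  M[L2]=20
step 17: P0: store L1 := 52  ⟶  MI  (L1)  txn=∅  M[L1]=4
step 18: P1: load  L3  ⟶  IE  (L3)  txn=BusRd  M[L3]=50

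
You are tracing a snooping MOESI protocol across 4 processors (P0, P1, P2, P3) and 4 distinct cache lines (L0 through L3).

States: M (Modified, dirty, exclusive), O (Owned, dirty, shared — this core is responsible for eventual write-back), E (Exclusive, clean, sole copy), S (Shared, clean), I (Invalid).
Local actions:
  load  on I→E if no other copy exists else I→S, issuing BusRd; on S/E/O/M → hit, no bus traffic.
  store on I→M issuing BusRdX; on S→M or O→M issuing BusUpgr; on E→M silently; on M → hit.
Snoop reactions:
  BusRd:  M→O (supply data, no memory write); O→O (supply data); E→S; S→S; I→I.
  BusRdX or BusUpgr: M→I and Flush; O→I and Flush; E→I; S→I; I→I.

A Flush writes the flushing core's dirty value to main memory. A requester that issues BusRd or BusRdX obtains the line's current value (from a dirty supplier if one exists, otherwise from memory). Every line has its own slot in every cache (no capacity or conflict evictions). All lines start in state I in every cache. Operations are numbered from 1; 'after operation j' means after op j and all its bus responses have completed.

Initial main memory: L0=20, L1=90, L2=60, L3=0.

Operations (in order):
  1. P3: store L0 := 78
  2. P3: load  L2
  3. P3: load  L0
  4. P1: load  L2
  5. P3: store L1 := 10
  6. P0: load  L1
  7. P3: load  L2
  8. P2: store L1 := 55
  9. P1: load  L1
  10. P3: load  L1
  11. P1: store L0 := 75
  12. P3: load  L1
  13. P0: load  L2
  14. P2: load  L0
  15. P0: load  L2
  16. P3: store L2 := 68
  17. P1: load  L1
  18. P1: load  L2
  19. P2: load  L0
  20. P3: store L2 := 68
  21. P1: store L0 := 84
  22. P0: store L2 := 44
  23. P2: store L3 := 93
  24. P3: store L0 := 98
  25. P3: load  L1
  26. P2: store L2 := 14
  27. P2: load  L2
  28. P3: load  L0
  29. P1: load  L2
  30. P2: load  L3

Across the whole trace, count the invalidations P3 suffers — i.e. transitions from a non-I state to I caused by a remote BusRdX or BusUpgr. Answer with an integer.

invalidations = 3

1. P3: store L0 := 78  bus=[BusRdX]  L0: P0=I P1=I P2=I P3=M  mem[L0]=20
2. P3: load  L2  bus=[BusRd]  L2: P0=I P1=I P2=I P3=E  mem[L2]=60
3. P3: load  L0  bus=[-]  L0: P0=I P1=I P2=I P3=M  mem[L0]=20
4. P1: load  L2  bus=[BusRd]  L2: P0=I P1=S P2=I P3=S  mem[L2]=60
5. P3: store L1 := 10  bus=[BusRdX]  L1: P0=I P1=I P2=I P3=M  mem[L1]=90
6. P0: load  L1  bus=[BusRd]  L1: P0=S P1=I P2=I P3=O  mem[L1]=90
7. P3: load  L2  bus=[-]  L2: P0=I P1=S P2=I P3=S  mem[L2]=60
8. P2: store L1 := 55  bus=[BusRdX,Flush]  L1: P0=I P1=I P2=M P3=I  mem[L1]=10
9. P1: load  L1  bus=[BusRd]  L1: P0=I P1=S P2=O P3=I  mem[L1]=10
10. P3: load  L1  bus=[BusRd]  L1: P0=I P1=S P2=O P3=S  mem[L1]=10
11. P1: store L0 := 75  bus=[BusRdX,Flush]  L0: P0=I P1=M P2=I P3=I  mem[L0]=78
12. P3: load  L1  bus=[-]  L1: P0=I P1=S P2=O P3=S  mem[L1]=10
13. P0: load  L2  bus=[BusRd]  L2: P0=S P1=S P2=I P3=S  mem[L2]=60
14. P2: load  L0  bus=[BusRd]  L0: P0=I P1=O P2=S P3=I  mem[L0]=78
15. P0: load  L2  bus=[-]  L2: P0=S P1=S P2=I P3=S  mem[L2]=60
16. P3: store L2 := 68  bus=[BusUpgr]  L2: P0=I P1=I P2=I P3=M  mem[L2]=60
17. P1: load  L1  bus=[-]  L1: P0=I P1=S P2=O P3=S  mem[L1]=10
18. P1: load  L2  bus=[BusRd]  L2: P0=I P1=S P2=I P3=O  mem[L2]=60
19. P2: load  L0  bus=[-]  L0: P0=I P1=O P2=S P3=I  mem[L0]=78
20. P3: store L2 := 68  bus=[BusUpgr]  L2: P0=I P1=I P2=I P3=M  mem[L2]=60
21. P1: store L0 := 84  bus=[BusUpgr]  L0: P0=I P1=M P2=I P3=I  mem[L0]=78
22. P0: store L2 := 44  bus=[BusRdX,Flush]  L2: P0=M P1=I P2=I P3=I  mem[L2]=68
23. P2: store L3 := 93  bus=[BusRdX]  L3: P0=I P1=I P2=M P3=I  mem[L3]=0
24. P3: store L0 := 98  bus=[BusRdX,Flush]  L0: P0=I P1=I P2=I P3=M  mem[L0]=84
25. P3: load  L1  bus=[-]  L1: P0=I P1=S P2=O P3=S  mem[L1]=10
26. P2: store L2 := 14  bus=[BusRdX,Flush]  L2: P0=I P1=I P2=M P3=I  mem[L2]=44
27. P2: load  L2  bus=[-]  L2: P0=I P1=I P2=M P3=I  mem[L2]=44
28. P3: load  L0  bus=[-]  L0: P0=I P1=I P2=I P3=M  mem[L0]=84
29. P1: load  L2  bus=[BusRd]  L2: P0=I P1=S P2=O P3=I  mem[L2]=44
30. P2: load  L3  bus=[-]  L3: P0=I P1=I P2=M P3=I  mem[L3]=0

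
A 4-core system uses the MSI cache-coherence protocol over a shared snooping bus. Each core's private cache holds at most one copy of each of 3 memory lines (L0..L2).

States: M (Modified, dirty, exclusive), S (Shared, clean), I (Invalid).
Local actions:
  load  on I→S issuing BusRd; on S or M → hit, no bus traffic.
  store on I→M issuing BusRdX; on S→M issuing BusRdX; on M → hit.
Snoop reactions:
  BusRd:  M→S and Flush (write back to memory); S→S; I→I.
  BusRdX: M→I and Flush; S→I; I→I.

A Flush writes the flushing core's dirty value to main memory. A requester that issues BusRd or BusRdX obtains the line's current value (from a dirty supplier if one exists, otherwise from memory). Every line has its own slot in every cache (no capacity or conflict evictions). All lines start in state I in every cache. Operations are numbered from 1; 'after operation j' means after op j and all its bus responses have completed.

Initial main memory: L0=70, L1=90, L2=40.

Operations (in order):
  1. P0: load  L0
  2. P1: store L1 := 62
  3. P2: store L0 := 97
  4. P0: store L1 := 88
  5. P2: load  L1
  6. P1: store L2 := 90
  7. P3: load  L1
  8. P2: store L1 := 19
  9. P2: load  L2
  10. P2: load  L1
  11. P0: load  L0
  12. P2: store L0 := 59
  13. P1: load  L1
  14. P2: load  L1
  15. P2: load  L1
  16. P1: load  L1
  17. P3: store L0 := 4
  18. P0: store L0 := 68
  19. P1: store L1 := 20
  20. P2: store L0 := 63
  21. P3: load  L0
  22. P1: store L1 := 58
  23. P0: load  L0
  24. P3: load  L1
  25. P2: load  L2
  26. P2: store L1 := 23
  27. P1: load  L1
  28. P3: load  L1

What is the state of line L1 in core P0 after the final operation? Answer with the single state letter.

  op1 P0: load  L0 → S/I/I/I on L0; bus BusRd; mem=70
  op2 P1: store L1 := 62 → I/M/I/I on L1; bus BusRdX; mem=90
  op3 P2: store L0 := 97 → I/I/M/I on L0; bus BusRdX; mem=70
  op4 P0: store L1 := 88 → M/I/I/I on L1; bus BusRdX Flush; mem=62
  op5 P2: load  L1 → S/I/S/I on L1; bus BusRd Flush; mem=88
  op6 P1: store L2 := 90 → I/M/I/I on L2; bus BusRdX; mem=40
  op7 P3: load  L1 → S/I/S/S on L1; bus BusRd; mem=88
  op8 P2: store L1 := 19 → I/I/M/I on L1; bus BusRdX; mem=88
  op9 P2: load  L2 → I/S/S/I on L2; bus BusRd Flush; mem=90
  op10 P2: load  L1 → I/I/M/I on L1; bus (none); mem=88
  op11 P0: load  L0 → S/I/S/I on L0; bus BusRd Flush; mem=97
  op12 P2: store L0 := 59 → I/I/M/I on L0; bus BusRdX; mem=97
  op13 P1: load  L1 → I/S/S/I on L1; bus BusRd Flush; mem=19
  op14 P2: load  L1 → I/S/S/I on L1; bus (none); mem=19
  op15 P2: load  L1 → I/S/S/I on L1; bus (none); mem=19
  op16 P1: load  L1 → I/S/S/I on L1; bus (none); mem=19
  op17 P3: store L0 := 4 → I/I/I/M on L0; bus BusRdX Flush; mem=59
  op18 P0: store L0 := 68 → M/I/I/I on L0; bus BusRdX Flush; mem=4
  op19 P1: store L1 := 20 → I/M/I/I on L1; bus BusRdX; mem=19
  op20 P2: store L0 := 63 → I/I/M/I on L0; bus BusRdX Flush; mem=68
  op21 P3: load  L0 → I/I/S/S on L0; bus BusRd Flush; mem=63
  op22 P1: store L1 := 58 → I/M/I/I on L1; bus (none); mem=19
  op23 P0: load  L0 → S/I/S/S on L0; bus BusRd; mem=63
  op24 P3: load  L1 → I/S/I/S on L1; bus BusRd Flush; mem=58
  op25 P2: load  L2 → I/S/S/I on L2; bus (none); mem=90
  op26 P2: store L1 := 23 → I/I/M/I on L1; bus BusRdX; mem=58
  op27 P1: load  L1 → I/S/S/I on L1; bus BusRd Flush; mem=23
  op28 P3: load  L1 → I/S/S/S on L1; bus BusRd; mem=23

state = I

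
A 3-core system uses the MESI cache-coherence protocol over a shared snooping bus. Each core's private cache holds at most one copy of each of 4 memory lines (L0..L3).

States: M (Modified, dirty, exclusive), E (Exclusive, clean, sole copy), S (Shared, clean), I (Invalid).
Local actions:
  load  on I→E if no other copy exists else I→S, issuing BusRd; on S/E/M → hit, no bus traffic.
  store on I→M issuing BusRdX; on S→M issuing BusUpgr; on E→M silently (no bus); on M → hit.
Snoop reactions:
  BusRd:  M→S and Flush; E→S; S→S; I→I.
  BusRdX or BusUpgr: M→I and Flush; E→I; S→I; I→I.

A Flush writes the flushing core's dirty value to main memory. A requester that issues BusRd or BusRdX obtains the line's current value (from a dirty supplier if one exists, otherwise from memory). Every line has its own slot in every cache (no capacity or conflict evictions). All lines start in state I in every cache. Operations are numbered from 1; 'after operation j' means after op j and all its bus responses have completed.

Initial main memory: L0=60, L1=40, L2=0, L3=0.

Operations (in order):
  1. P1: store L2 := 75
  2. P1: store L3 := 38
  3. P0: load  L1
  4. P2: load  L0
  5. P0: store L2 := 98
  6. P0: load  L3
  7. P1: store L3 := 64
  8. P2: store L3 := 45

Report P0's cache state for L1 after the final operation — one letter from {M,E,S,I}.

state = E

  op1 P1: store L2 := 75 → I/M/I on L2; bus BusRdX; mem=0
  op2 P1: store L3 := 38 → I/M/I on L3; bus BusRdX; mem=0
  op3 P0: load  L1 → E/I/I on L1; bus BusRd; mem=40
  op4 P2: load  L0 → I/I/E on L0; bus BusRd; mem=60
  op5 P0: store L2 := 98 → M/I/I on L2; bus BusRdX Flush; mem=75
  op6 P0: load  L3 → S/S/I on L3; bus BusRd Flush; mem=38
  op7 P1: store L3 := 64 → I/M/I on L3; bus BusUpgr; mem=38
  op8 P2: store L3 := 45 → I/I/M on L3; bus BusRdX Flush; mem=64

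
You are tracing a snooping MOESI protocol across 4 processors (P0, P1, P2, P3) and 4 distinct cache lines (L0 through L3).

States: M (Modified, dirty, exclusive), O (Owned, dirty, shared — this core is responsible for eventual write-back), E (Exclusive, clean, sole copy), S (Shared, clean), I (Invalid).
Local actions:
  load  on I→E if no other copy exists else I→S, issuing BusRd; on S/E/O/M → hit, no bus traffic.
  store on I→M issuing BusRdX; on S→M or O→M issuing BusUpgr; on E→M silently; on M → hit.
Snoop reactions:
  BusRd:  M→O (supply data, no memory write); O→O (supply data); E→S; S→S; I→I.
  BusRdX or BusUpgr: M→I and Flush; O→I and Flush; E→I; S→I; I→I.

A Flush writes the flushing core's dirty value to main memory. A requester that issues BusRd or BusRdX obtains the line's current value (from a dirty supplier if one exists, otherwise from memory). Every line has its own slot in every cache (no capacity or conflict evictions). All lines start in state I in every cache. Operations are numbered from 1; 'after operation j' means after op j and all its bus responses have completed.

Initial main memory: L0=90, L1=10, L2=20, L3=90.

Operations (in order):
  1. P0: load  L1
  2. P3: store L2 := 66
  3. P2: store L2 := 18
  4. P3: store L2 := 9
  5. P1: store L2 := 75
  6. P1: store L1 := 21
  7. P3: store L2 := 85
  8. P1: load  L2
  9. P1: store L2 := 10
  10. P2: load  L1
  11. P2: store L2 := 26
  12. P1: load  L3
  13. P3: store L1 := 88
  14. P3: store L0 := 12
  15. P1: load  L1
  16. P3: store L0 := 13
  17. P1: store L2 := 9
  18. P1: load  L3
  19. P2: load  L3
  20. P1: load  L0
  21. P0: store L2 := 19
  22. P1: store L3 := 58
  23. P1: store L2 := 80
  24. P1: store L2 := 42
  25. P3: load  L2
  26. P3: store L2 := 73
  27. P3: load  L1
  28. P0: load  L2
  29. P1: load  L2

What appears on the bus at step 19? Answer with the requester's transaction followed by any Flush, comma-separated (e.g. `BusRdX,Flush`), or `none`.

bus = BusRd

1. P0: load  L1  bus=[BusRd]  L1: P0=E P1=I P2=I P3=I  mem[L1]=10
2. P3: store L2 := 66  bus=[BusRdX]  L2: P0=I P1=I P2=I P3=M  mem[L2]=20
3. P2: store L2 := 18  bus=[BusRdX,Flush]  L2: P0=I P1=I P2=M P3=I  mem[L2]=66
4. P3: store L2 := 9  bus=[BusRdX,Flush]  L2: P0=I P1=I P2=I P3=M  mem[L2]=18
5. P1: store L2 := 75  bus=[BusRdX,Flush]  L2: P0=I P1=M P2=I P3=I  mem[L2]=9
6. P1: store L1 := 21  bus=[BusRdX]  L1: P0=I P1=M P2=I P3=I  mem[L1]=10
7. P3: store L2 := 85  bus=[BusRdX,Flush]  L2: P0=I P1=I P2=I P3=M  mem[L2]=75
8. P1: load  L2  bus=[BusRd]  L2: P0=I P1=S P2=I P3=O  mem[L2]=75
9. P1: store L2 := 10  bus=[BusUpgr,Flush]  L2: P0=I P1=M P2=I P3=I  mem[L2]=85
10. P2: load  L1  bus=[BusRd]  L1: P0=I P1=O P2=S P3=I  mem[L1]=10
11. P2: store L2 := 26  bus=[BusRdX,Flush]  L2: P0=I P1=I P2=M P3=I  mem[L2]=10
12. P1: load  L3  bus=[BusRd]  L3: P0=I P1=E P2=I P3=I  mem[L3]=90
13. P3: store L1 := 88  bus=[BusRdX,Flush]  L1: P0=I P1=I P2=I P3=M  mem[L1]=21
14. P3: store L0 := 12  bus=[BusRdX]  L0: P0=I P1=I P2=I P3=M  mem[L0]=90
15. P1: load  L1  bus=[BusRd]  L1: P0=I P1=S P2=I P3=O  mem[L1]=21
16. P3: store L0 := 13  bus=[-]  L0: P0=I P1=I P2=I P3=M  mem[L0]=90
17. P1: store L2 := 9  bus=[BusRdX,Flush]  L2: P0=I P1=M P2=I P3=I  mem[L2]=26
18. P1: load  L3  bus=[-]  L3: P0=I P1=E P2=I P3=I  mem[L3]=90
19. P2: load  L3  bus=[BusRd]  L3: P0=I P1=S P2=S P3=I  mem[L3]=90
20. P1: load  L0  bus=[BusRd]  L0: P0=I P1=S P2=I P3=O  mem[L0]=90
21. P0: store L2 := 19  bus=[BusRdX,Flush]  L2: P0=M P1=I P2=I P3=I  mem[L2]=9
22. P1: store L3 := 58  bus=[BusUpgr]  L3: P0=I P1=M P2=I P3=I  mem[L3]=90
23. P1: store L2 := 80  bus=[BusRdX,Flush]  L2: P0=I P1=M P2=I P3=I  mem[L2]=19
24. P1: store L2 := 42  bus=[-]  L2: P0=I P1=M P2=I P3=I  mem[L2]=19
25. P3: load  L2  bus=[BusRd]  L2: P0=I P1=O P2=I P3=S  mem[L2]=19
26. P3: store L2 := 73  bus=[BusUpgr,Flush]  L2: P0=I P1=I P2=I P3=M  mem[L2]=42
27. P3: load  L1  bus=[-]  L1: P0=I P1=S P2=I P3=O  mem[L1]=21
28. P0: load  L2  bus=[BusRd]  L2: P0=S P1=I P2=I P3=O  mem[L2]=42
29. P1: load  L2  bus=[BusRd]  L2: P0=S P1=S P2=I P3=O  mem[L2]=42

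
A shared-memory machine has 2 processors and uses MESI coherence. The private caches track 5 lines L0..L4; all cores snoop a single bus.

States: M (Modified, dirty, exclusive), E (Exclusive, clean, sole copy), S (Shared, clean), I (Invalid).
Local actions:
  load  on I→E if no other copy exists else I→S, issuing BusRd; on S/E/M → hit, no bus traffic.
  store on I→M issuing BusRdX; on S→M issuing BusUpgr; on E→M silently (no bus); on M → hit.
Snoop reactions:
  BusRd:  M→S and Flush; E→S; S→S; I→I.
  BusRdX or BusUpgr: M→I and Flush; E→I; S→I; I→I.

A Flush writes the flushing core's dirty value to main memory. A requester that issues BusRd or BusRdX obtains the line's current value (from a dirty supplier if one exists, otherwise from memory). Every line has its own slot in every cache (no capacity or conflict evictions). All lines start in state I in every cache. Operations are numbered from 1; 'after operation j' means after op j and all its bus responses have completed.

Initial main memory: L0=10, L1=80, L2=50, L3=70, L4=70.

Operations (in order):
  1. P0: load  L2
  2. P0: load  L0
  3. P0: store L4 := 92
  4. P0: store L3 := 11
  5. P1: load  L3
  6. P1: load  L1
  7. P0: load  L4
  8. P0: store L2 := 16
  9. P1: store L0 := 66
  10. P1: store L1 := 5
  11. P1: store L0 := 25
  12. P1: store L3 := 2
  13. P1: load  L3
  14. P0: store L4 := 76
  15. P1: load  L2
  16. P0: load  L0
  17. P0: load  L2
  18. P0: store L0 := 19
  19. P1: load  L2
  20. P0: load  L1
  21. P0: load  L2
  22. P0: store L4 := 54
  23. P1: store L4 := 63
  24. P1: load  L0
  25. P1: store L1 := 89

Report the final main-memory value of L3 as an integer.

memory[L3] = 11

[1] P0: load  L2 | P0:E(50), P1:I | bus: BusRd
[2] P0: load  L0 | P0:E(10), P1:I | bus: BusRd
[3] P0: store L4 := 92 | P0:M(92), P1:I | bus: BusRdX
[4] P0: store L3 := 11 | P0:M(11), P1:I | bus: BusRdX
[5] P1: load  L3 | P0:S(11), P1:S(11) | bus: BusRd,Flush
[6] P1: load  L1 | P0:I, P1:E(80) | bus: BusRd
[7] P0: load  L4 | P0:M(92), P1:I | bus: none
[8] P0: store L2 := 16 | P0:M(16), P1:I | bus: none
[9] P1: store L0 := 66 | P0:I, P1:M(66) | bus: BusRdX
[10] P1: store L1 := 5 | P0:I, P1:M(5) | bus: none
[11] P1: store L0 := 25 | P0:I, P1:M(25) | bus: none
[12] P1: store L3 := 2 | P0:I, P1:M(2) | bus: BusUpgr
[13] P1: load  L3 | P0:I, P1:M(2) | bus: none
[14] P0: store L4 := 76 | P0:M(76), P1:I | bus: none
[15] P1: load  L2 | P0:S(16), P1:S(16) | bus: BusRd,Flush
[16] P0: load  L0 | P0:S(25), P1:S(25) | bus: BusRd,Flush
[17] P0: load  L2 | P0:S(16), P1:S(16) | bus: none
[18] P0: store L0 := 19 | P0:M(19), P1:I | bus: BusUpgr
[19] P1: load  L2 | P0:S(16), P1:S(16) | bus: none
[20] P0: load  L1 | P0:S(5), P1:S(5) | bus: BusRd,Flush
[21] P0: load  L2 | P0:S(16), P1:S(16) | bus: none
[22] P0: store L4 := 54 | P0:M(54), P1:I | bus: none
[23] P1: store L4 := 63 | P0:I, P1:M(63) | bus: BusRdX,Flush
[24] P1: load  L0 | P0:S(19), P1:S(19) | bus: BusRd,Flush
[25] P1: store L1 := 89 | P0:I, P1:M(89) | bus: BusUpgr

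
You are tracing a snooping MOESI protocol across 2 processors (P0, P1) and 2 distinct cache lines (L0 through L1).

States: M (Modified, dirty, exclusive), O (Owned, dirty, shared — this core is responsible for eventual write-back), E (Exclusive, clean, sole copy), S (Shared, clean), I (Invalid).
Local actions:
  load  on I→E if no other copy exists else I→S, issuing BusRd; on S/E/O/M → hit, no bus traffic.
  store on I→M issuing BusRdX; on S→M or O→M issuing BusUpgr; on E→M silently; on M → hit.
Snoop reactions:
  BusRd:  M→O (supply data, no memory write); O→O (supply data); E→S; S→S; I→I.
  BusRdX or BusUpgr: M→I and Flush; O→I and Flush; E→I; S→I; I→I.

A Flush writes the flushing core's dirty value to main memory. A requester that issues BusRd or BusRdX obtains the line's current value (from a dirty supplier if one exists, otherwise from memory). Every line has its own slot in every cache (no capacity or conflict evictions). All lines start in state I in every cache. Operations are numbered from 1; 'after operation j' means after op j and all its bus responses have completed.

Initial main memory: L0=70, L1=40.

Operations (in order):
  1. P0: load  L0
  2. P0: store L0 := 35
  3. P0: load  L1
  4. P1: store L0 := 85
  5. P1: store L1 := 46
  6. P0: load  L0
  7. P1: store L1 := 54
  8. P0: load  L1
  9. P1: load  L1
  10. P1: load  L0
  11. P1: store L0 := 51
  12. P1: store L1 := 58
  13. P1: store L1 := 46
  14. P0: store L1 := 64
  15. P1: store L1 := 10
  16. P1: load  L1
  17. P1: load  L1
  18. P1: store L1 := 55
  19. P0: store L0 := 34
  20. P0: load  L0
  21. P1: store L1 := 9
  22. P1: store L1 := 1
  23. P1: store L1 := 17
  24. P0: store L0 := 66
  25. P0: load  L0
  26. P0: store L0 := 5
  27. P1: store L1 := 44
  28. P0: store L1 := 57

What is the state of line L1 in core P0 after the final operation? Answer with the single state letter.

[1] P0: load  L0 | P0:E(70), P1:I | bus: BusRd
[2] P0: store L0 := 35 | P0:M(35), P1:I | bus: none
[3] P0: load  L1 | P0:E(40), P1:I | bus: BusRd
[4] P1: store L0 := 85 | P0:I, P1:M(85) | bus: BusRdX,Flush
[5] P1: store L1 := 46 | P0:I, P1:M(46) | bus: BusRdX
[6] P0: load  L0 | P0:S(85), P1:O(85) | bus: BusRd
[7] P1: store L1 := 54 | P0:I, P1:M(54) | bus: none
[8] P0: load  L1 | P0:S(54), P1:O(54) | bus: BusRd
[9] P1: load  L1 | P0:S(54), P1:O(54) | bus: none
[10] P1: load  L0 | P0:S(85), P1:O(85) | bus: none
[11] P1: store L0 := 51 | P0:I, P1:M(51) | bus: BusUpgr
[12] P1: store L1 := 58 | P0:I, P1:M(58) | bus: BusUpgr
[13] P1: store L1 := 46 | P0:I, P1:M(46) | bus: none
[14] P0: store L1 := 64 | P0:M(64), P1:I | bus: BusRdX,Flush
[15] P1: store L1 := 10 | P0:I, P1:M(10) | bus: BusRdX,Flush
[16] P1: load  L1 | P0:I, P1:M(10) | bus: none
[17] P1: load  L1 | P0:I, P1:M(10) | bus: none
[18] P1: store L1 := 55 | P0:I, P1:M(55) | bus: none
[19] P0: store L0 := 34 | P0:M(34), P1:I | bus: BusRdX,Flush
[20] P0: load  L0 | P0:M(34), P1:I | bus: none
[21] P1: store L1 := 9 | P0:I, P1:M(9) | bus: none
[22] P1: store L1 := 1 | P0:I, P1:M(1) | bus: none
[23] P1: store L1 := 17 | P0:I, P1:M(17) | bus: none
[24] P0: store L0 := 66 | P0:M(66), P1:I | bus: none
[25] P0: load  L0 | P0:M(66), P1:I | bus: none
[26] P0: store L0 := 5 | P0:M(5), P1:I | bus: none
[27] P1: store L1 := 44 | P0:I, P1:M(44) | bus: none
[28] P0: store L1 := 57 | P0:M(57), P1:I | bus: BusRdX,Flush

state = M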